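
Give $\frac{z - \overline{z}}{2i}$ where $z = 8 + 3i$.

z - conjugate(z) = 2bi
(z - conjugate(z))/(2i) = 2bi/(2i) = b = 3


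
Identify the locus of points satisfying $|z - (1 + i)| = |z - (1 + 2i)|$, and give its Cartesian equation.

|z - z1| = |z - z2| means z is equidistant from z1 and z2,
i.e. the perpendicular bisector of the segment from (1, 1) to (1, 2) (midpoint (1, 3/2)).
With z = x + yi, square both sides:
(x - 1)^2 + (y - 1)^2 = (x - 1)^2 + (y - 2)^2
The x^2 and y^2 terms cancel: 0x + 2y = 5 - 2 = 3
Simplify: y = 3/2
Locus: Perpendicular bisector of the segment from (1, 1) to (1, 2): the line y = 3/2


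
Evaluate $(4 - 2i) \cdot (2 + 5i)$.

(a1*a2 - b1*b2) + (a1*b2 + b1*a2)i
= (8 - (-10)) + (20 + (-4))i
= 18 + 16i


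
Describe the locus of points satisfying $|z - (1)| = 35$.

|z - z0| = r describes a circle centered at z0 with radius r
Here z0 = 1 and r = 35
Locus: Circle centered at (1, 0) with radius 35


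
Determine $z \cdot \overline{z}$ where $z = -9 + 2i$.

z * conjugate(z) = |z|^2 = a^2 + b^2
= (-9)^2 + 2^2 = 85


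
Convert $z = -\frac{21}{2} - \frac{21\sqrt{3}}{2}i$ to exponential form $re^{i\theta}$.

r = |z| = sqrt((-21/2)^2 + (-21*sqrt(3)/2)^2) = sqrt(441/4 + 1323/4) = sqrt(441) = 21
θ = arctan(b/a) = arctan(-18.1865/-10.5) (quadrant-adjusted) = -120° = -2π/3
z = 21e^(-i*2π/3)


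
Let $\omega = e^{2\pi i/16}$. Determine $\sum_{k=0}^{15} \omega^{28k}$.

Let ζ = ω^28 = e^(2πi·28/16). Since 16 ∤ 28, ζ ≠ 1.
Sum = Σ_{k=0}^{15} ζ^k = (ζ^16 - 1)/(ζ - 1) = (ω^{28·16} - 1)/(ζ - 1) = (1 - 1)/(ζ - 1) = 0


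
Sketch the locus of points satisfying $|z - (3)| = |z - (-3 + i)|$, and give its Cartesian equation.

|z - z1| = |z - z2| means z is equidistant from z1 and z2,
i.e. the perpendicular bisector of the segment from (3, 0) to (-3, 1) (midpoint (0, 1/2)).
With z = x + yi, square both sides:
(x - 3)^2 + (y - 0)^2 = (x - (-3))^2 + (y - 1)^2
The x^2 and y^2 terms cancel: -12x + 2y = 10 - 9 = 1
Simplify: 12x - 2y = -1
Locus: Perpendicular bisector of the segment from (3, 0) to (-3, 1): the line 12x - 2y = -1


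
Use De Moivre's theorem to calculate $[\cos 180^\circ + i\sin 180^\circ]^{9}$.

By De Moivre: z^n = r^n(cos(nθ) + i sin(nθ))
= 1^9(cos(9*180°) + i sin(9*180°))
= 1(cos 180° + i sin 180°)
= -1


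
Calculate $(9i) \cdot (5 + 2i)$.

(a1*a2 - b1*b2) + (a1*b2 + b1*a2)i
= (0 - 18) + (0 + 45)i
= -18 + 45i


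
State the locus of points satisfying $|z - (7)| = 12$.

|z - z0| = r describes a circle centered at z0 with radius r
Here z0 = 7 and r = 12
Locus: Circle centered at (7, 0) with radius 12


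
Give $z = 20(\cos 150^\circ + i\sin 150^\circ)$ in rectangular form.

a = r cos θ = 20 * -sqrt(3)/2 = -10*sqrt(3)
b = r sin θ = 20 * 1/2 = 10
z = -10*sqrt(3) + 10i


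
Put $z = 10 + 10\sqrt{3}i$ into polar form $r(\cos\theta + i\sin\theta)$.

r = |z| = sqrt(a^2 + b^2) = sqrt((10)^2 + (10*sqrt(3))^2) = sqrt(100 + 300) = sqrt(400) = 20
θ = arctan(b/a) = arctan(17.3205/10) (quadrant-adjusted) = 60°
z = 20(cos 60° + i sin 60°)


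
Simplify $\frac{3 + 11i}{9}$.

Divisor is real, so divide each part by 9:
= 1/3 + (11/9)i


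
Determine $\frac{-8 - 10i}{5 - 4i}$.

Multiply numerator and denominator by conjugate (5 + 4i):
= (-8 - 10i)(5 + 4i) / (5^2 + (-4)^2)
= (-82i) / 41
= -2i


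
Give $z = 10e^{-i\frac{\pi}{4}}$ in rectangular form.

a = r cos θ = 10 * sqrt(2)/2 = 5*sqrt(2)
b = r sin θ = 10 * -sqrt(2)/2 = -5*sqrt(2)
z = 5*sqrt(2) - 5*sqrt(2)i


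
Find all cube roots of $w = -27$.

|w| = 27, arg(w) = 180°
Root modulus = 27^(1/3) = 3
Root arguments: θ_k = (180° + 360°k)/3 for k = 0, 1, ..., 2
Roots: 3/2 + (3*sqrt(3)/2)i, -3, 3/2 - (3*sqrt(3)/2)i


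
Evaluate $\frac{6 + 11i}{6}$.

Divisor is real, so divide each part by 6:
= 1 + (11/6)i


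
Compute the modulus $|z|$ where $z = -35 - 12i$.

|z| = sqrt(a^2 + b^2) = sqrt((-35)^2 + (-12)^2) = sqrt(1369) = 37


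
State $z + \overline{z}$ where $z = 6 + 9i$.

z + conjugate(z) = (a + bi) + (a - bi) = 2a
= 2 * 6 = 12


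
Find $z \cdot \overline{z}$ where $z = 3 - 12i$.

z * conjugate(z) = |z|^2 = a^2 + b^2
= 3^2 + (-12)^2 = 153


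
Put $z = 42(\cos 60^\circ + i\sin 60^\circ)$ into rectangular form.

a = r cos θ = 42 * 1/2 = 21
b = r sin θ = 42 * sqrt(3)/2 = 21*sqrt(3)
z = 21 + 21*sqrt(3)i


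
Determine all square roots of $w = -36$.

|w| = 36, arg(w) = 180°
Root modulus = 36^(1/2) = 6
Root arguments: θ_k = (180° + 360°k)/2 for k = 0, 1, ..., 1
Roots: 6i, -6i


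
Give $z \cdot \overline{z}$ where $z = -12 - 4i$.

z * conjugate(z) = |z|^2 = a^2 + b^2
= (-12)^2 + (-4)^2 = 160


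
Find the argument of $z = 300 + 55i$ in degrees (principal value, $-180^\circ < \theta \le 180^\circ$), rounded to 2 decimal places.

θ = arctan(b/a) = arctan(55/300) (quadrant-adjusted) = 10.39°


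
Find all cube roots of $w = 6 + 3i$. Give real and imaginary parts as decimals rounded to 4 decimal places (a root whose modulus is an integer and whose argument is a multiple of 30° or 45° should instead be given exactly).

|w| = sqrt(45) ≈ 6.708204, arg(w) ≈ 26.565051°
Root modulus = sqrt(45)^(1/3) ≈ 1.885973
Root arguments: θ_k = (arg(w) + 360°k)/3 for k = 0, 1, ..., 2
Compute each root as (root modulus)(cos θ_k + i sin θ_k) using full-precision intermediates, then round to 4 decimal places.
Roots: 1.8635 + 0.2903i, -1.1832 + 1.4687i, -0.6803 - 1.7590i


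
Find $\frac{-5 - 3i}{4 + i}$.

Multiply numerator and denominator by conjugate (4 - i):
= (-5 - 3i)(4 - i) / (4^2 + 1^2)
= (-23 - 7i) / 17
= -23/17 - (7/17)i


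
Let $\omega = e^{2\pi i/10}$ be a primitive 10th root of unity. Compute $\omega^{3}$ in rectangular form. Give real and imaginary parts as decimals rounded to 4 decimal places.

ω^3 = e^(2πi·3/10) = e^(i·3π/5)
= cos(3π/5) + i sin(3π/5)
= -0.3090 + 0.9511i


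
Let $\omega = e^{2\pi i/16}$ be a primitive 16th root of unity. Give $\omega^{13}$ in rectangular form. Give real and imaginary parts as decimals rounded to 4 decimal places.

ω^13 = e^(2πi·13/16) = e^(i·13π/8)
= cos(13π/8) + i sin(13π/8)
= 0.3827 - 0.9239i


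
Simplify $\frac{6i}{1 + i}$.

Multiply numerator and denominator by conjugate (1 - i):
= (6i)(1 - i) / (1^2 + 1^2)
= (6 + 6i) / 2
= 3 + 3i


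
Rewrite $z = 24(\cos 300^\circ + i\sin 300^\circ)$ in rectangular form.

a = r cos θ = 24 * 1/2 = 12
b = r sin θ = 24 * -sqrt(3)/2 = -12*sqrt(3)
z = 12 - 12*sqrt(3)i


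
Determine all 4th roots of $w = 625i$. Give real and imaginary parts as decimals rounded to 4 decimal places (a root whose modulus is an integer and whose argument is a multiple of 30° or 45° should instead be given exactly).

|w| = 625, arg(w) = 90°
Root modulus = 625^(1/4) = 5
Root arguments: θ_k = (90° + 360°k)/4 for k = 0, 1, ..., 3
Compute each root as (root modulus)(cos θ_k + i sin θ_k) using full-precision intermediates, then round to 4 decimal places.
Roots: 4.6194 + 1.9134i, -1.9134 + 4.6194i, -4.6194 - 1.9134i, 1.9134 - 4.6194i


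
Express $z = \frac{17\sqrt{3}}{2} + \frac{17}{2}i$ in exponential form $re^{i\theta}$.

r = |z| = sqrt((17*sqrt(3)/2)^2 + (17/2)^2) = sqrt(867/4 + 289/4) = sqrt(289) = 17
θ = arctan(b/a) = arctan(8.5/14.7224) (quadrant-adjusted) = 30° = π/6
z = 17e^(i*π/6)


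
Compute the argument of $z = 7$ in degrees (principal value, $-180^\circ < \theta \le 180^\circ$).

b = 0 and a > 0, so z lies on the positive real axis: θ = 0°


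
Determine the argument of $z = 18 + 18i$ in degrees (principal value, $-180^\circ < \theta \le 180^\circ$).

θ = arctan(b/a) = arctan(18/18) (quadrant-adjusted) = 45°


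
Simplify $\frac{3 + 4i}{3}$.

Divisor is real, so divide each part by 3:
= 1 + (4/3)i


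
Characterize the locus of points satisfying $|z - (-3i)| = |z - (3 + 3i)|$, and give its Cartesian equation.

|z - z1| = |z - z2| means z is equidistant from z1 and z2,
i.e. the perpendicular bisector of the segment from (0, -3) to (3, 3) (midpoint (3/2, 0)).
With z = x + yi, square both sides:
(x - 0)^2 + (y - (-3))^2 = (x - 3)^2 + (y - 3)^2
The x^2 and y^2 terms cancel: 6x + 12y = 18 - 9 = 9
Simplify: 2x + 4y = 3
Locus: Perpendicular bisector of the segment from (0, -3) to (3, 3): the line 2x + 4y = 3


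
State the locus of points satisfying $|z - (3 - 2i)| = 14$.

|z - z0| = r describes a circle centered at z0 with radius r
Here z0 = 3 - 2i and r = 14
Locus: Circle centered at (3, -2) with radius 14


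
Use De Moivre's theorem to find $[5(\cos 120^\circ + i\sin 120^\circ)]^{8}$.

By De Moivre: z^n = r^n(cos(nθ) + i sin(nθ))
= 5^8(cos(8*120°) + i sin(8*120°))
= 390625(cos 240° + i sin 240°)
= -390625/2 - (390625*sqrt(3)/2)i


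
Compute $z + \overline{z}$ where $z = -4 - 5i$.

z + conjugate(z) = (a + bi) + (a - bi) = 2a
= 2 * (-4) = -8


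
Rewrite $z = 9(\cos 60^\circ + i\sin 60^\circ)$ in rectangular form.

a = r cos θ = 9 * 1/2 = 9/2
b = r sin θ = 9 * sqrt(3)/2 = 9*sqrt(3)/2
z = 9/2 + (9*sqrt(3)/2)i


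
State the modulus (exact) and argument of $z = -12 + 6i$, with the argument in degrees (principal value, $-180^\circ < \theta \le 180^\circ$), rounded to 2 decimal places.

|z| = sqrt((-12)^2 + 6^2) = sqrt(180)
arg(z) = arctan(b/a) = arctan(6/-12) (quadrant-adjusted) = 153.43°


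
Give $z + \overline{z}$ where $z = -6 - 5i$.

z + conjugate(z) = (a + bi) + (a - bi) = 2a
= 2 * (-6) = -12


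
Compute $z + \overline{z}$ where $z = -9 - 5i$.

z + conjugate(z) = (a + bi) + (a - bi) = 2a
= 2 * (-9) = -18


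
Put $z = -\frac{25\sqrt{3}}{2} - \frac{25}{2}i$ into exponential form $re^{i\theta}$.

r = |z| = sqrt((-25*sqrt(3)/2)^2 + (-25/2)^2) = sqrt(1875/4 + 625/4) = sqrt(625) = 25
θ = arctan(b/a) = arctan(-12.5/-21.6506) (quadrant-adjusted) = -150° = -5π/6
z = 25e^(-i*5π/6)


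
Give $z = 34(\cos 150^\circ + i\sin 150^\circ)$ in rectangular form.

a = r cos θ = 34 * -sqrt(3)/2 = -17*sqrt(3)
b = r sin θ = 34 * 1/2 = 17
z = -17*sqrt(3) + 17i


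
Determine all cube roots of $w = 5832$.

|w| = 5832, arg(w) = 0°
Root modulus = 5832^(1/3) = 18
Root arguments: θ_k = (0° + 360°k)/3 for k = 0, 1, ..., 2
Roots: 18, -9 + 9*sqrt(3)i, -9 - 9*sqrt(3)i


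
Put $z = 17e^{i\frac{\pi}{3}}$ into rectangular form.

a = r cos θ = 17 * 1/2 = 17/2
b = r sin θ = 17 * sqrt(3)/2 = 17*sqrt(3)/2
z = 17/2 + (17*sqrt(3)/2)i


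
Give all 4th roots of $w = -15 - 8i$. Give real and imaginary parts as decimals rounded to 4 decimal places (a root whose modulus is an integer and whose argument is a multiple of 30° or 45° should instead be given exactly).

|w| = 17, arg(w) ≈ 208.072487°
Root modulus = 17^(1/4) ≈ 2.030543
Root arguments: θ_k = (arg(w) + 360°k)/4 for k = 0, 1, ..., 3
Compute each root as (root modulus)(cos θ_k + i sin θ_k) using full-precision intermediates, then round to 4 decimal places.
Roots: 1.2496 + 1.6005i, -1.6005 + 1.2496i, -1.2496 - 1.6005i, 1.6005 - 1.2496i


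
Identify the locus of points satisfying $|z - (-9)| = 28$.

|z - z0| = r describes a circle centered at z0 with radius r
Here z0 = -9 and r = 28
Locus: Circle centered at (-9, 0) with radius 28


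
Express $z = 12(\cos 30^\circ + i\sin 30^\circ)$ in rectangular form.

a = r cos θ = 12 * sqrt(3)/2 = 6*sqrt(3)
b = r sin θ = 12 * 1/2 = 6
z = 6*sqrt(3) + 6i


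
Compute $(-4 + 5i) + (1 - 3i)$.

(-4 + 1) + (5 + (-3))i = -3 + 2i


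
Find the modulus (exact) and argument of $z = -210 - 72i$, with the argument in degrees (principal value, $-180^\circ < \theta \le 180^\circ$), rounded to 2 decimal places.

|z| = sqrt((-210)^2 + (-72)^2) = 222
arg(z) = arctan(b/a) = arctan(-72/-210) (quadrant-adjusted) = -161.08°


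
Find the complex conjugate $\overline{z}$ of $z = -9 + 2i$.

If z = a + bi, then conjugate(z) = a - bi
conjugate(-9 + 2i) = -9 - 2i


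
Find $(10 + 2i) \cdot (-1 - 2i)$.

(a1*a2 - b1*b2) + (a1*b2 + b1*a2)i
= (-10 - (-4)) + (-20 + (-2))i
= -6 - 22i


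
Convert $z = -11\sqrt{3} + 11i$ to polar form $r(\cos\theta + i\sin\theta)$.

r = |z| = sqrt(a^2 + b^2) = sqrt((-11*sqrt(3))^2 + (11)^2) = sqrt(363 + 121) = sqrt(484) = 22
θ = arctan(b/a) = arctan(11/-19.0526) (quadrant-adjusted) = 150°
z = 22(cos 150° + i sin 150°)


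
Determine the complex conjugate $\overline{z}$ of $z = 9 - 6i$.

If z = a + bi, then conjugate(z) = a - bi
conjugate(9 - 6i) = 9 + 6i


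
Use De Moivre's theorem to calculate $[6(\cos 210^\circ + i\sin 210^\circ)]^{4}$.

By De Moivre: z^n = r^n(cos(nθ) + i sin(nθ))
= 6^4(cos(4*210°) + i sin(4*210°))
= 1296(cos 120° + i sin 120°)
= -648 + 648*sqrt(3)i


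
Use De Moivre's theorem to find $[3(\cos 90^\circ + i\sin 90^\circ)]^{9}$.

By De Moivre: z^n = r^n(cos(nθ) + i sin(nθ))
= 3^9(cos(9*90°) + i sin(9*90°))
= 19683(cos 90° + i sin 90°)
= 19683i


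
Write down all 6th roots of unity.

ω_k = e^(2πik/6) = cos(2πk/6) + i sin(2πk/6) for k = 0, 1, ..., 5
Roots: 1, 1/2 + (sqrt(3)/2)i, -1/2 + (sqrt(3)/2)i, -1, -1/2 - (sqrt(3)/2)i, 1/2 - (sqrt(3)/2)i


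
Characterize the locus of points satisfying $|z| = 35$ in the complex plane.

|z| = 35 means sqrt(x^2 + y^2) = 35
This is a circle of radius 35 centered at the origin


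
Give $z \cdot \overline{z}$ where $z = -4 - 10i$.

z * conjugate(z) = |z|^2 = a^2 + b^2
= (-4)^2 + (-10)^2 = 116


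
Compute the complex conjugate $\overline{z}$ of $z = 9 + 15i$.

If z = a + bi, then conjugate(z) = a - bi
conjugate(9 + 15i) = 9 - 15i


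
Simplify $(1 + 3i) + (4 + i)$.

(1 + 4) + (3 + 1)i = 5 + 4i


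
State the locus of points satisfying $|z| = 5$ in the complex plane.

|z| = 5 means sqrt(x^2 + y^2) = 5
This is a circle of radius 5 centered at the origin


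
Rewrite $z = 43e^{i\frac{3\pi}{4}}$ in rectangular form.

a = r cos θ = 43 * -sqrt(2)/2 = -43*sqrt(2)/2
b = r sin θ = 43 * sqrt(2)/2 = 43*sqrt(2)/2
z = -43*sqrt(2)/2 + (43*sqrt(2)/2)i


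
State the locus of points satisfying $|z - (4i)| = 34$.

|z - z0| = r describes a circle centered at z0 with radius r
Here z0 = 4i and r = 34
Locus: Circle centered at (0, 4) with radius 34


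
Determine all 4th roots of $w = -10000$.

|w| = 10000, arg(w) = 180°
Root modulus = 10000^(1/4) = 10
Root arguments: θ_k = (180° + 360°k)/4 for k = 0, 1, ..., 3
Roots: 5*sqrt(2) + 5*sqrt(2)i, -5*sqrt(2) + 5*sqrt(2)i, -5*sqrt(2) - 5*sqrt(2)i, 5*sqrt(2) - 5*sqrt(2)i


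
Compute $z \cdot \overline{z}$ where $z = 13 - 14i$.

z * conjugate(z) = |z|^2 = a^2 + b^2
= 13^2 + (-14)^2 = 365


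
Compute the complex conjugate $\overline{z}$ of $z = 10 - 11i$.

If z = a + bi, then conjugate(z) = a - bi
conjugate(10 - 11i) = 10 + 11i


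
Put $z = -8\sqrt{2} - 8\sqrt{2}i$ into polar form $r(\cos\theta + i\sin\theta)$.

r = |z| = sqrt(a^2 + b^2) = sqrt((-8*sqrt(2))^2 + (-8*sqrt(2))^2) = sqrt(128 + 128) = sqrt(256) = 16
θ = arctan(b/a) = arctan(-11.3137/-11.3137) (quadrant-adjusted) = 225°
z = 16(cos 225° + i sin 225°)


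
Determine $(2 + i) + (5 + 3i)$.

(2 + 5) + (1 + 3)i = 7 + 4i


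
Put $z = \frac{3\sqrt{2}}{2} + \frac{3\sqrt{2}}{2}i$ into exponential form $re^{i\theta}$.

r = |z| = sqrt((3*sqrt(2)/2)^2 + (3*sqrt(2)/2)^2) = sqrt(9/2 + 9/2) = sqrt(9) = 3
θ = arctan(b/a) = arctan(2.1213/2.1213) (quadrant-adjusted) = 45° = π/4
z = 3e^(i*π/4)


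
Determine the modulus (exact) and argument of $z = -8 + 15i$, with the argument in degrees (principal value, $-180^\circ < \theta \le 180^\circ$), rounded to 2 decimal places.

|z| = sqrt((-8)^2 + 15^2) = 17
arg(z) = arctan(b/a) = arctan(15/-8) (quadrant-adjusted) = 118.07°


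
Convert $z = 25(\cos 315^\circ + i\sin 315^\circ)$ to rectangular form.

a = r cos θ = 25 * sqrt(2)/2 = 25*sqrt(2)/2
b = r sin θ = 25 * -sqrt(2)/2 = -25*sqrt(2)/2
z = 25*sqrt(2)/2 - (25*sqrt(2)/2)i


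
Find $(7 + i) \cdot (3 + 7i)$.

(a1*a2 - b1*b2) + (a1*b2 + b1*a2)i
= (21 - 7) + (49 + 3)i
= 14 + 52i


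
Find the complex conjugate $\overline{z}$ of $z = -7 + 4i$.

If z = a + bi, then conjugate(z) = a - bi
conjugate(-7 + 4i) = -7 - 4i


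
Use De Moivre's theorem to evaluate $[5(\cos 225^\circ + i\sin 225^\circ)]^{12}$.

By De Moivre: z^n = r^n(cos(nθ) + i sin(nθ))
= 5^12(cos(12*225°) + i sin(12*225°))
= 244140625(cos 180° + i sin 180°)
= -244140625


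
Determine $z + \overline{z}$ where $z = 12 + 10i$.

z + conjugate(z) = (a + bi) + (a - bi) = 2a
= 2 * 12 = 24


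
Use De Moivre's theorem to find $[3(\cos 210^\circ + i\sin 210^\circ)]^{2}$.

By De Moivre: z^n = r^n(cos(nθ) + i sin(nθ))
= 3^2(cos(2*210°) + i sin(2*210°))
= 9(cos 60° + i sin 60°)
= 9/2 + (9*sqrt(3)/2)i


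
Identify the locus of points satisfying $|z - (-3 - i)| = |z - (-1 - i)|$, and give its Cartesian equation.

|z - z1| = |z - z2| means z is equidistant from z1 and z2,
i.e. the perpendicular bisector of the segment from (-3, -1) to (-1, -1) (midpoint (-2, -1)).
With z = x + yi, square both sides:
(x - (-3))^2 + (y - (-1))^2 = (x - (-1))^2 + (y - (-1))^2
The x^2 and y^2 terms cancel: 4x + 0y = 2 - 10 = -8
Simplify: x = -2
Locus: Perpendicular bisector of the segment from (-3, -1) to (-1, -1): the line x = -2


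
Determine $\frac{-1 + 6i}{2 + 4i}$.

Multiply numerator and denominator by conjugate (2 - 4i):
= (-1 + 6i)(2 - 4i) / (2^2 + 4^2)
= (22 + 16i) / 20
Divide through by 2: (11 + 8i) / 10
= 11/10 + (4/5)i


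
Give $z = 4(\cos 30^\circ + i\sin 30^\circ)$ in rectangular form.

a = r cos θ = 4 * sqrt(3)/2 = 2*sqrt(3)
b = r sin θ = 4 * 1/2 = 2
z = 2*sqrt(3) + 2i


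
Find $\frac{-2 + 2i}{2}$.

Divisor is real, so divide each part by 2:
= -1 + i


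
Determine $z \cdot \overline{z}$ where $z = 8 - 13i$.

z * conjugate(z) = |z|^2 = a^2 + b^2
= 8^2 + (-13)^2 = 233


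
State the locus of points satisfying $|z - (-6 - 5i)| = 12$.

|z - z0| = r describes a circle centered at z0 with radius r
Here z0 = -6 - 5i and r = 12
Locus: Circle centered at (-6, -5) with radius 12


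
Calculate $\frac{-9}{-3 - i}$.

Multiply numerator and denominator by conjugate (-3 + i):
= (-9)(-3 + i) / ((-3)^2 + (-1)^2)
= (27 - 9i) / 10
= 27/10 - (9/10)i


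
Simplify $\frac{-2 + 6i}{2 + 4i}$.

Multiply numerator and denominator by conjugate (2 - 4i):
= (-2 + 6i)(2 - 4i) / (2^2 + 4^2)
= (20 + 20i) / 20
= 1 + i


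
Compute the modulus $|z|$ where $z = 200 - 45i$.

|z| = sqrt(a^2 + b^2) = sqrt(200^2 + (-45)^2) = sqrt(42025) = 205


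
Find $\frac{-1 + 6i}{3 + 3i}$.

Multiply numerator and denominator by conjugate (3 - 3i):
= (-1 + 6i)(3 - 3i) / (3^2 + 3^2)
= (15 + 21i) / 18
Divide through by 3: (5 + 7i) / 6
= 5/6 + (7/6)i


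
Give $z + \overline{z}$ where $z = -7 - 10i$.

z + conjugate(z) = (a + bi) + (a - bi) = 2a
= 2 * (-7) = -14


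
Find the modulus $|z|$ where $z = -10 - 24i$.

|z| = sqrt(a^2 + b^2) = sqrt((-10)^2 + (-24)^2) = sqrt(676) = 26


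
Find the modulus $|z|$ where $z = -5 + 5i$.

|z| = sqrt(a^2 + b^2) = sqrt((-5)^2 + 5^2) = sqrt(50) = sqrt(50)


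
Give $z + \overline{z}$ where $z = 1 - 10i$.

z + conjugate(z) = (a + bi) + (a - bi) = 2a
= 2 * 1 = 2


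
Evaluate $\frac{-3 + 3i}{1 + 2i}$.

Multiply numerator and denominator by conjugate (1 - 2i):
= (-3 + 3i)(1 - 2i) / (1^2 + 2^2)
= (3 + 9i) / 5
= 3/5 + (9/5)i


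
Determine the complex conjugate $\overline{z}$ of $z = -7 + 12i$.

If z = a + bi, then conjugate(z) = a - bi
conjugate(-7 + 12i) = -7 - 12i


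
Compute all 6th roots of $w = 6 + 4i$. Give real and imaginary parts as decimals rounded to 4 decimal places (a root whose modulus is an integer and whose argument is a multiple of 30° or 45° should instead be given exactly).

|w| = sqrt(52) ≈ 7.211103, arg(w) ≈ 33.690068°
Root modulus = sqrt(52)^(1/6) ≈ 1.389954
Root arguments: θ_k = (arg(w) + 360°k)/6 for k = 0, 1, ..., 5
Compute each root as (root modulus)(cos θ_k + i sin θ_k) using full-precision intermediates, then round to 4 decimal places.
Roots: 1.3833 + 0.1360i, 0.5739 + 1.2660i, -0.8094 + 1.1300i, -1.3833 - 0.1360i, -0.5739 - 1.2660i, 0.8094 - 1.1300i


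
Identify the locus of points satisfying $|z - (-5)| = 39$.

|z - z0| = r describes a circle centered at z0 with radius r
Here z0 = -5 and r = 39
Locus: Circle centered at (-5, 0) with radius 39


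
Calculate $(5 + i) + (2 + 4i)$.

(5 + 2) + (1 + 4)i = 7 + 5i


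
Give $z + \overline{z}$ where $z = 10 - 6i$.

z + conjugate(z) = (a + bi) + (a - bi) = 2a
= 2 * 10 = 20


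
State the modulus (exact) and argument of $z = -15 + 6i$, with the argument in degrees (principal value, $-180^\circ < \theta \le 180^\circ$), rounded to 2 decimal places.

|z| = sqrt((-15)^2 + 6^2) = sqrt(261)
arg(z) = arctan(b/a) = arctan(6/-15) (quadrant-adjusted) = 158.20°


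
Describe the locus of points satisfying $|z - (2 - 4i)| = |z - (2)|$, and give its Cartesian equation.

|z - z1| = |z - z2| means z is equidistant from z1 and z2,
i.e. the perpendicular bisector of the segment from (2, -4) to (2, 0) (midpoint (2, -2)).
With z = x + yi, square both sides:
(x - 2)^2 + (y - (-4))^2 = (x - 2)^2 + (y - 0)^2
The x^2 and y^2 terms cancel: 0x + 8y = 4 - 20 = -16
Simplify: y = -2
Locus: Perpendicular bisector of the segment from (2, -4) to (2, 0): the line y = -2


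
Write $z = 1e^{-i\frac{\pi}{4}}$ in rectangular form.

a = r cos θ = 1 * sqrt(2)/2 = sqrt(2)/2
b = r sin θ = 1 * -sqrt(2)/2 = -sqrt(2)/2
z = sqrt(2)/2 - (sqrt(2)/2)i


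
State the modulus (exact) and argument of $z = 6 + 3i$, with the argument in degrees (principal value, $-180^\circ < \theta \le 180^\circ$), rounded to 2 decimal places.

|z| = sqrt(6^2 + 3^2) = sqrt(45)
arg(z) = arctan(b/a) = arctan(3/6) (quadrant-adjusted) = 26.57°


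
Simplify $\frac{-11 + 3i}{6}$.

Divisor is real, so divide each part by 6:
= -11/6 + (1/2)i


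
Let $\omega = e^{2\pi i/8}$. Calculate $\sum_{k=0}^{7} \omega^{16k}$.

Since 8 divides 16, ω^16 = (ω^8)^2 = 1^2 = 1, so every term is 1.
Sum = 8 · 1 = 8


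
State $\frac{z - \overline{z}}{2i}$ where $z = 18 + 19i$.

z - conjugate(z) = 2bi
(z - conjugate(z))/(2i) = 2bi/(2i) = b = 19


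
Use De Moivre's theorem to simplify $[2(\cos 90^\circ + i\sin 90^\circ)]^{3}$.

By De Moivre: z^n = r^n(cos(nθ) + i sin(nθ))
= 2^3(cos(3*90°) + i sin(3*90°))
= 8(cos 270° + i sin 270°)
= -8i


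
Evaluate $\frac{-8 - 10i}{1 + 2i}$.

Multiply numerator and denominator by conjugate (1 - 2i):
= (-8 - 10i)(1 - 2i) / (1^2 + 2^2)
= (-28 + 6i) / 5
= -28/5 + (6/5)i


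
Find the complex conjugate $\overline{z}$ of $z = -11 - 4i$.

If z = a + bi, then conjugate(z) = a - bi
conjugate(-11 - 4i) = -11 + 4i


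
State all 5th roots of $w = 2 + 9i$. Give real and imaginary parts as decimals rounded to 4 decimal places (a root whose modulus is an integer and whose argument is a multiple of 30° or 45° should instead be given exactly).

|w| = sqrt(85) ≈ 9.219544, arg(w) ≈ 77.471192°
Root modulus = sqrt(85)^(1/5) ≈ 1.559344
Root arguments: θ_k = (arg(w) + 360°k)/5 for k = 0, 1, ..., 4
Compute each root as (root modulus)(cos θ_k + i sin θ_k) using full-precision intermediates, then round to 4 decimal places.
Roots: 1.5027 + 0.4166i, 0.0682 + 1.5579i, -1.4605 + 0.5462i, -0.9708 - 1.2203i, 0.8605 - 1.3004i


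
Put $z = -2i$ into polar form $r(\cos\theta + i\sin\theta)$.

r = |z| = sqrt(a^2 + b^2) = sqrt((0)^2 + (-2)^2) = sqrt(0 + 4) = sqrt(4) = 2
a = 0 and b < 0, so z lies on the negative imaginary axis: θ = 270°
z = 2(cos 270° + i sin 270°)


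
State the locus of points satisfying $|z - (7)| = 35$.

|z - z0| = r describes a circle centered at z0 with radius r
Here z0 = 7 and r = 35
Locus: Circle centered at (7, 0) with radius 35


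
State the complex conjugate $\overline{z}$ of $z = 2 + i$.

If z = a + bi, then conjugate(z) = a - bi
conjugate(2 + i) = 2 - i


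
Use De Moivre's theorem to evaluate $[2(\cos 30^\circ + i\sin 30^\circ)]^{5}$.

By De Moivre: z^n = r^n(cos(nθ) + i sin(nθ))
= 2^5(cos(5*30°) + i sin(5*30°))
= 32(cos 150° + i sin 150°)
= -16*sqrt(3) + 16i


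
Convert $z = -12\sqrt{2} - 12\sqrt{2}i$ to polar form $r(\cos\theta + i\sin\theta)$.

r = |z| = sqrt(a^2 + b^2) = sqrt((-12*sqrt(2))^2 + (-12*sqrt(2))^2) = sqrt(288 + 288) = sqrt(576) = 24
θ = arctan(b/a) = arctan(-16.9706/-16.9706) (quadrant-adjusted) = 225°
z = 24(cos 225° + i sin 225°)


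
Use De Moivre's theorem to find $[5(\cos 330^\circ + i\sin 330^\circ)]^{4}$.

By De Moivre: z^n = r^n(cos(nθ) + i sin(nθ))
= 5^4(cos(4*330°) + i sin(4*330°))
= 625(cos 240° + i sin 240°)
= -625/2 - (625*sqrt(3)/2)i


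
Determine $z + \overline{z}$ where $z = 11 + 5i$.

z + conjugate(z) = (a + bi) + (a - bi) = 2a
= 2 * 11 = 22


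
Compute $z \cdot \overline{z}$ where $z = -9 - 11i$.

z * conjugate(z) = |z|^2 = a^2 + b^2
= (-9)^2 + (-11)^2 = 202


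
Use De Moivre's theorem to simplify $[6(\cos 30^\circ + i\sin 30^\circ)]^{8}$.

By De Moivre: z^n = r^n(cos(nθ) + i sin(nθ))
= 6^8(cos(8*30°) + i sin(8*30°))
= 1679616(cos 240° + i sin 240°)
= -839808 - 839808*sqrt(3)i


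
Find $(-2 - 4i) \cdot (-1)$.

(a1*a2 - b1*b2) + (a1*b2 + b1*a2)i
= (2 - 0) + (0 + 4)i
= 2 + 4i


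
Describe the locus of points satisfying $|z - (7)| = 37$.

|z - z0| = r describes a circle centered at z0 with radius r
Here z0 = 7 and r = 37
Locus: Circle centered at (7, 0) with radius 37


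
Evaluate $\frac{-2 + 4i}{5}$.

Divisor is real, so divide each part by 5:
= -2/5 + (4/5)i


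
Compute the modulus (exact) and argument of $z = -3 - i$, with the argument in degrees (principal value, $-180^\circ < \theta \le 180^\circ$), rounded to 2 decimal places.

|z| = sqrt((-3)^2 + (-1)^2) = sqrt(10)
arg(z) = arctan(b/a) = arctan(-1/-3) (quadrant-adjusted) = -161.57°


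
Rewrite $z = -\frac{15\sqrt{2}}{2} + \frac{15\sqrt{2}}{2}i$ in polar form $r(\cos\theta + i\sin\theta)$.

r = |z| = sqrt(a^2 + b^2) = sqrt((-15*sqrt(2)/2)^2 + (15*sqrt(2)/2)^2) = sqrt(225/2 + 225/2) = sqrt(225) = 15
θ = arctan(b/a) = arctan(10.6066/-10.6066) (quadrant-adjusted) = 135°
z = 15(cos 135° + i sin 135°)


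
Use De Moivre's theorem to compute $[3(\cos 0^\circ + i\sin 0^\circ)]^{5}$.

By De Moivre: z^n = r^n(cos(nθ) + i sin(nθ))
= 3^5(cos(5*0°) + i sin(5*0°))
= 243(cos 0° + i sin 0°)
= 243


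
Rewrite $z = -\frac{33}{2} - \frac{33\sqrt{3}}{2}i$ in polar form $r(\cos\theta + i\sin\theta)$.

r = |z| = sqrt(a^2 + b^2) = sqrt((-33/2)^2 + (-33*sqrt(3)/2)^2) = sqrt(1089/4 + 3267/4) = sqrt(1089) = 33
θ = arctan(b/a) = arctan(-28.5788/-16.5) (quadrant-adjusted) = 240°
z = 33(cos 240° + i sin 240°)


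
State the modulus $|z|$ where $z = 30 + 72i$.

|z| = sqrt(a^2 + b^2) = sqrt(30^2 + 72^2) = sqrt(6084) = 78


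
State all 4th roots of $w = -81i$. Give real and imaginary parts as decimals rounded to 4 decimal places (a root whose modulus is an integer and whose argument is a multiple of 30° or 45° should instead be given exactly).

|w| = 81, arg(w) = 270°
Root modulus = 81^(1/4) = 3
Root arguments: θ_k = (270° + 360°k)/4 for k = 0, 1, ..., 3
Compute each root as (root modulus)(cos θ_k + i sin θ_k) using full-precision intermediates, then round to 4 decimal places.
Roots: 1.1481 + 2.7716i, -2.7716 + 1.1481i, -1.1481 - 2.7716i, 2.7716 - 1.1481i


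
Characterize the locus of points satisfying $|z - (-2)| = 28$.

|z - z0| = r describes a circle centered at z0 with radius r
Here z0 = -2 and r = 28
Locus: Circle centered at (-2, 0) with radius 28


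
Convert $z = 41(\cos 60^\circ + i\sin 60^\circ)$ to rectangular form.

a = r cos θ = 41 * 1/2 = 41/2
b = r sin θ = 41 * sqrt(3)/2 = 41*sqrt(3)/2
z = 41/2 + (41*sqrt(3)/2)i


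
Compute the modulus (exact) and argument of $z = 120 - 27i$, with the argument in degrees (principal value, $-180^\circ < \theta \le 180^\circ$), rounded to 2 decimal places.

|z| = sqrt(120^2 + (-27)^2) = 123
arg(z) = arctan(b/a) = arctan(-27/120) (quadrant-adjusted) = -12.68°


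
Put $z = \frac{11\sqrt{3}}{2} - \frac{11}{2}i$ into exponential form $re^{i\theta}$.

r = |z| = sqrt((11*sqrt(3)/2)^2 + (-11/2)^2) = sqrt(363/4 + 121/4) = sqrt(121) = 11
θ = arctan(b/a) = arctan(-5.5/9.5263) (quadrant-adjusted) = -30° = -π/6
z = 11e^(-i*π/6)


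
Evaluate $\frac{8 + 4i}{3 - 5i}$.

Multiply numerator and denominator by conjugate (3 + 5i):
= (8 + 4i)(3 + 5i) / (3^2 + (-5)^2)
= (4 + 52i) / 34
Divide through by 2: (2 + 26i) / 17
= 2/17 + (26/17)i


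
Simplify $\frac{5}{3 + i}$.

Multiply numerator and denominator by conjugate (3 - i):
= (5)(3 - i) / (3^2 + 1^2)
= (15 - 5i) / 10
Divide through by 5: (3 - i) / 2
= 3/2 - (1/2)i


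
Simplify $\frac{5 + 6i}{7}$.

Divisor is real, so divide each part by 7:
= 5/7 + (6/7)i


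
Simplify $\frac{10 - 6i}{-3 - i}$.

Multiply numerator and denominator by conjugate (-3 + i):
= (10 - 6i)(-3 + i) / ((-3)^2 + (-1)^2)
= (-24 + 28i) / 10
Divide through by 2: (-12 + 14i) / 5
= -12/5 + (14/5)i


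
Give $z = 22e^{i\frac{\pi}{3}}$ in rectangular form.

a = r cos θ = 22 * 1/2 = 11
b = r sin θ = 22 * sqrt(3)/2 = 11*sqrt(3)
z = 11 + 11*sqrt(3)i


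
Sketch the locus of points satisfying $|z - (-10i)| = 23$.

|z - z0| = r describes a circle centered at z0 with radius r
Here z0 = -10i and r = 23
Locus: Circle centered at (0, -10) with radius 23


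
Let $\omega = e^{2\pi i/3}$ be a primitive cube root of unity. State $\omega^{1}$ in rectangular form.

ω^1 = e^(2πi·1/3) = e^(i·2π/3)
= cos(2π/3) + i sin(2π/3)
= -1/2 + (sqrt(3)/2)i


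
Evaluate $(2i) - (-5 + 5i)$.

(0 - (-5)) + (2 - 5)i = 5 - 3i


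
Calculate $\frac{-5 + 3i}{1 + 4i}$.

Multiply numerator and denominator by conjugate (1 - 4i):
= (-5 + 3i)(1 - 4i) / (1^2 + 4^2)
= (7 + 23i) / 17
= 7/17 + (23/17)i


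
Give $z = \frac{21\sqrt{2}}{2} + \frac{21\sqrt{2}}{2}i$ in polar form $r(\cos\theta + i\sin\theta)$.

r = |z| = sqrt(a^2 + b^2) = sqrt((21*sqrt(2)/2)^2 + (21*sqrt(2)/2)^2) = sqrt(441/2 + 441/2) = sqrt(441) = 21
θ = arctan(b/a) = arctan(14.8492/14.8492) (quadrant-adjusted) = 45°
z = 21(cos 45° + i sin 45°)


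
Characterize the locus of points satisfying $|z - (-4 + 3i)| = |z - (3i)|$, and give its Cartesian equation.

|z - z1| = |z - z2| means z is equidistant from z1 and z2,
i.e. the perpendicular bisector of the segment from (-4, 3) to (0, 3) (midpoint (-2, 3)).
With z = x + yi, square both sides:
(x - (-4))^2 + (y - 3)^2 = (x - 0)^2 + (y - 3)^2
The x^2 and y^2 terms cancel: 8x + 0y = 9 - 25 = -16
Simplify: x = -2
Locus: Perpendicular bisector of the segment from (-4, 3) to (0, 3): the line x = -2


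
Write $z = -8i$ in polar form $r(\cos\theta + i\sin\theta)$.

r = |z| = sqrt(a^2 + b^2) = sqrt((0)^2 + (-8)^2) = sqrt(0 + 64) = sqrt(64) = 8
a = 0 and b < 0, so z lies on the negative imaginary axis: θ = 270°
z = 8(cos 270° + i sin 270°)


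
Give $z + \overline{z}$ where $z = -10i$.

z + conjugate(z) = (a + bi) + (a - bi) = 2a
= 2 * 0 = 0


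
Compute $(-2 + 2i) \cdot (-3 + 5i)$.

(a1*a2 - b1*b2) + (a1*b2 + b1*a2)i
= (6 - 10) + (-10 + (-6))i
= -4 - 16i


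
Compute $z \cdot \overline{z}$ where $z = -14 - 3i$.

z * conjugate(z) = |z|^2 = a^2 + b^2
= (-14)^2 + (-3)^2 = 205


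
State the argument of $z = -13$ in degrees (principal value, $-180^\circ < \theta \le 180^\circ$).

b = 0 and a < 0, so z lies on the negative real axis: θ = 180°


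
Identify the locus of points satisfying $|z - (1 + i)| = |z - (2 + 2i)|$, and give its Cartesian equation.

|z - z1| = |z - z2| means z is equidistant from z1 and z2,
i.e. the perpendicular bisector of the segment from (1, 1) to (2, 2) (midpoint (3/2, 3/2)).
With z = x + yi, square both sides:
(x - 1)^2 + (y - 1)^2 = (x - 2)^2 + (y - 2)^2
The x^2 and y^2 terms cancel: 2x + 2y = 8 - 2 = 6
Simplify: x + y = 3
Locus: Perpendicular bisector of the segment from (1, 1) to (2, 2): the line x + y = 3


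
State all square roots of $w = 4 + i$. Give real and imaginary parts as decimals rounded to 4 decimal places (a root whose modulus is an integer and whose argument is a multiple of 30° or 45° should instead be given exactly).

|w| = sqrt(17) ≈ 4.123106, arg(w) ≈ 14.036243°
Root modulus = sqrt(17)^(1/2) ≈ 2.030543
Root arguments: θ_k = (arg(w) + 360°k)/2 for k = 0, 1, ..., 1
Compute each root as (root modulus)(cos θ_k + i sin θ_k) using full-precision intermediates, then round to 4 decimal places.
Roots: 2.0153 + 0.2481i, -2.0153 - 0.2481i


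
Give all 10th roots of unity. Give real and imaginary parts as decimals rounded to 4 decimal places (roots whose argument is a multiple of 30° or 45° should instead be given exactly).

ω_k = e^(2πik/10) = cos(2πk/10) + i sin(2πk/10) for k = 0, 1, ..., 9
Roots: 1, 0.8090 + 0.5878i, 0.3090 + 0.9511i, -0.3090 + 0.9511i, -0.8090 + 0.5878i, -1, -0.8090 - 0.5878i, -0.3090 - 0.9511i, 0.3090 - 0.9511i, 0.8090 - 0.5878i


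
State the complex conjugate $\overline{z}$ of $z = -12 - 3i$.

If z = a + bi, then conjugate(z) = a - bi
conjugate(-12 - 3i) = -12 + 3i


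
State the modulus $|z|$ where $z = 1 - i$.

|z| = sqrt(a^2 + b^2) = sqrt(1^2 + (-1)^2) = sqrt(2) = sqrt(2)


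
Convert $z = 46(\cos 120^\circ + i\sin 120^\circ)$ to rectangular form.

a = r cos θ = 46 * -1/2 = -23
b = r sin θ = 46 * sqrt(3)/2 = 23*sqrt(3)
z = -23 + 23*sqrt(3)i


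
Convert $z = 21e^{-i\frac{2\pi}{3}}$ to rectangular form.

a = r cos θ = 21 * -1/2 = -21/2
b = r sin θ = 21 * -sqrt(3)/2 = -21*sqrt(3)/2
z = -21/2 - (21*sqrt(3)/2)i


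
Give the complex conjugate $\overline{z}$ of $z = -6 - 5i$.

If z = a + bi, then conjugate(z) = a - bi
conjugate(-6 - 5i) = -6 + 5i


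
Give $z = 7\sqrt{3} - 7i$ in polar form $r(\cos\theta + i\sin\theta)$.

r = |z| = sqrt(a^2 + b^2) = sqrt((7*sqrt(3))^2 + (-7)^2) = sqrt(147 + 49) = sqrt(196) = 14
θ = arctan(b/a) = arctan(-7/12.1244) (quadrant-adjusted) = 330°
z = 14(cos 330° + i sin 330°)


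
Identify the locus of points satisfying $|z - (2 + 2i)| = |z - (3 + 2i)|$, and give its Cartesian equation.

|z - z1| = |z - z2| means z is equidistant from z1 and z2,
i.e. the perpendicular bisector of the segment from (2, 2) to (3, 2) (midpoint (5/2, 2)).
With z = x + yi, square both sides:
(x - 2)^2 + (y - 2)^2 = (x - 3)^2 + (y - 2)^2
The x^2 and y^2 terms cancel: 2x + 0y = 13 - 8 = 5
Simplify: x = 5/2
Locus: Perpendicular bisector of the segment from (2, 2) to (3, 2): the line x = 5/2


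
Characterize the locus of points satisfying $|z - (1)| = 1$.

|z - z0| = r describes a circle centered at z0 with radius r
Here z0 = 1 and r = 1
Locus: Circle centered at (1, 0) with radius 1


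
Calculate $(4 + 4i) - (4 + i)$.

(4 - 4) + (4 - 1)i = 3i


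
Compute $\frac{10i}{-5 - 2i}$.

Multiply numerator and denominator by conjugate (-5 + 2i):
= (10i)(-5 + 2i) / ((-5)^2 + (-2)^2)
= (-20 - 50i) / 29
= -20/29 - (50/29)i


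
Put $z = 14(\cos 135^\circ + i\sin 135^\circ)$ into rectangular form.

a = r cos θ = 14 * -sqrt(2)/2 = -7*sqrt(2)
b = r sin θ = 14 * sqrt(2)/2 = 7*sqrt(2)
z = -7*sqrt(2) + 7*sqrt(2)i


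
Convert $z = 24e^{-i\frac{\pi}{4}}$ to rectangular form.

a = r cos θ = 24 * sqrt(2)/2 = 12*sqrt(2)
b = r sin θ = 24 * -sqrt(2)/2 = -12*sqrt(2)
z = 12*sqrt(2) - 12*sqrt(2)i


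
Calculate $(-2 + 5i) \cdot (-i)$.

(a1*a2 - b1*b2) + (a1*b2 + b1*a2)i
= (0 - (-5)) + (2 + 0)i
= 5 + 2i


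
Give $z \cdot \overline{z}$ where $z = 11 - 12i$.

z * conjugate(z) = |z|^2 = a^2 + b^2
= 11^2 + (-12)^2 = 265


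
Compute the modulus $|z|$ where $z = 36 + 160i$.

|z| = sqrt(a^2 + b^2) = sqrt(36^2 + 160^2) = sqrt(26896) = 164


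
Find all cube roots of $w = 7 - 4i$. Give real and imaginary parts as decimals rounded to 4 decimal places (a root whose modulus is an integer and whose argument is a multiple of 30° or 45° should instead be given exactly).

|w| = sqrt(65) ≈ 8.062258, arg(w) ≈ 330.255119°
Root modulus = sqrt(65)^(1/3) ≈ 2.005175
Root arguments: θ_k = (arg(w) + 360°k)/3 for k = 0, 1, ..., 2
Compute each root as (root modulus)(cos θ_k + i sin θ_k) using full-precision intermediates, then round to 4 decimal places.
Roots: -0.6886 + 1.8832i, -1.2866 - 1.5380i, 1.9752 - 0.3453i


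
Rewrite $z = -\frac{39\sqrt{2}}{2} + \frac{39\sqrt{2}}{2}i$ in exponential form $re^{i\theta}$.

r = |z| = sqrt((-39*sqrt(2)/2)^2 + (39*sqrt(2)/2)^2) = sqrt(1521/2 + 1521/2) = sqrt(1521) = 39
θ = arctan(b/a) = arctan(27.5772/-27.5772) (quadrant-adjusted) = 135° = 3π/4
z = 39e^(i*3π/4)


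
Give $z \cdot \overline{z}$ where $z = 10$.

z * conjugate(z) = |z|^2 = a^2 + b^2
= 10^2 + 0^2 = 100


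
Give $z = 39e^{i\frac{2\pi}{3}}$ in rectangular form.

a = r cos θ = 39 * -1/2 = -39/2
b = r sin θ = 39 * sqrt(3)/2 = 39*sqrt(3)/2
z = -39/2 + (39*sqrt(3)/2)i


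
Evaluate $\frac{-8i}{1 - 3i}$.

Multiply numerator and denominator by conjugate (1 + 3i):
= (-8i)(1 + 3i) / (1^2 + (-3)^2)
= (24 - 8i) / 10
Divide through by 2: (12 - 4i) / 5
= 12/5 - (4/5)i


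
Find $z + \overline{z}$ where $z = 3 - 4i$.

z + conjugate(z) = (a + bi) + (a - bi) = 2a
= 2 * 3 = 6


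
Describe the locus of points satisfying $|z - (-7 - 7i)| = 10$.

|z - z0| = r describes a circle centered at z0 with radius r
Here z0 = -7 - 7i and r = 10
Locus: Circle centered at (-7, -7) with radius 10


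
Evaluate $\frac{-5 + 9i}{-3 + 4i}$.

Multiply numerator and denominator by conjugate (-3 - 4i):
= (-5 + 9i)(-3 - 4i) / ((-3)^2 + 4^2)
= (51 - 7i) / 25
= 51/25 - (7/25)i


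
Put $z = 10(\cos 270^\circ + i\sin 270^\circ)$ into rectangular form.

a = r cos θ = 10 * 0 = 0
b = r sin θ = 10 * -1 = -10
z = -10i


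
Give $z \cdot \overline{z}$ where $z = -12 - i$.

z * conjugate(z) = |z|^2 = a^2 + b^2
= (-12)^2 + (-1)^2 = 145


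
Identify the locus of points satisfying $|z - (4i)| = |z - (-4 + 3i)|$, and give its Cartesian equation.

|z - z1| = |z - z2| means z is equidistant from z1 and z2,
i.e. the perpendicular bisector of the segment from (0, 4) to (-4, 3) (midpoint (-2, 7/2)).
With z = x + yi, square both sides:
(x - 0)^2 + (y - 4)^2 = (x - (-4))^2 + (y - 3)^2
The x^2 and y^2 terms cancel: -8x + (-2)y = 25 - 16 = 9
Simplify: 8x + 2y = -9
Locus: Perpendicular bisector of the segment from (0, 4) to (-4, 3): the line 8x + 2y = -9


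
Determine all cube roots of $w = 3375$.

|w| = 3375, arg(w) = 0°
Root modulus = 3375^(1/3) = 15
Root arguments: θ_k = (0° + 360°k)/3 for k = 0, 1, ..., 2
Roots: 15, -15/2 + (15*sqrt(3)/2)i, -15/2 - (15*sqrt(3)/2)i


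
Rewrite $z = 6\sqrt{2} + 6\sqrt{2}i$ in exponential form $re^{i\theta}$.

r = |z| = sqrt((6*sqrt(2))^2 + (6*sqrt(2))^2) = sqrt(72 + 72) = sqrt(144) = 12
θ = arctan(b/a) = arctan(8.4853/8.4853) (quadrant-adjusted) = 45° = π/4
z = 12e^(i*π/4)


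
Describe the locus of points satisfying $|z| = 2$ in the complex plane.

|z| = 2 means sqrt(x^2 + y^2) = 2
This is a circle of radius 2 centered at the origin


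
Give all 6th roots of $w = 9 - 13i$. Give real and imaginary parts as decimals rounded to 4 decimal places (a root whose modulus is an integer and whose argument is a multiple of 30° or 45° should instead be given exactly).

|w| = sqrt(250) ≈ 15.811388, arg(w) ≈ 304.695154°
Root modulus = sqrt(250)^(1/6) ≈ 1.584267
Root arguments: θ_k = (arg(w) + 360°k)/6 for k = 0, 1, ..., 5
Compute each root as (root modulus)(cos θ_k + i sin θ_k) using full-precision intermediates, then round to 4 decimal places.
Roots: 1.0017 + 1.2274i, -0.5621 + 1.4812i, -1.5638 + 0.2538i, -1.0017 - 1.2274i, 0.5621 - 1.4812i, 1.5638 - 0.2538i
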